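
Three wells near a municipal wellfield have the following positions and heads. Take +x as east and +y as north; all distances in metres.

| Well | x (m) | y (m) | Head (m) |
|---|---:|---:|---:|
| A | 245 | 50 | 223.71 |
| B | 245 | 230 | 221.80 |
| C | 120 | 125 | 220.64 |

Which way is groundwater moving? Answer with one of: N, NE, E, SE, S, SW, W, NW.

NW

Taking A as reference: B−A = (0, 180, -1.91); C−A = (-125, 75, -3.07).
Determinant of the coordinate differences = 0·75 − (-125)·180 = 22500.
∂h/∂x = [(-1.91)·75 − (-3.07)·180] / 22500 = +0.01819
∂h/∂y = [0·(-3.07) − (-125)·(-1.91)] / 22500 = -0.01061
Flow = −∇h = (-0.01819 east, +0.01061 north), which points northwest.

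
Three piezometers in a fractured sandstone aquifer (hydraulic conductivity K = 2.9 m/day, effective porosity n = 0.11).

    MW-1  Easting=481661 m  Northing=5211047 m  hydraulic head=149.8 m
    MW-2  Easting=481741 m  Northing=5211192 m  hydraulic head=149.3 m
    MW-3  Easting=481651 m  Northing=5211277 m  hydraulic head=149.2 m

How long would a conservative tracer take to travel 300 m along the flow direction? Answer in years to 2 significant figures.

With h = a·x + b·y + c and MW-1 as origin, the differences give:
  80·a + 145·b = -0.5
  (-10)·a + 230·b = -0.6
Eliminate b (×230 and ×145, subtract): 19850·a = -28.00 → a = ∂h/∂x = -0.001411
Back-substitute: b = ∂h/∂y = -0.002670.
|∇h| = √(-0.001411² + -0.002670²) = 0.00302
Seepage velocity v = K·i/n = 2.9 × 0.00302 / 0.11 = 0.07962 m/day.
t = 300 / 0.07962 = 3768 days = 10.3 years.

10 years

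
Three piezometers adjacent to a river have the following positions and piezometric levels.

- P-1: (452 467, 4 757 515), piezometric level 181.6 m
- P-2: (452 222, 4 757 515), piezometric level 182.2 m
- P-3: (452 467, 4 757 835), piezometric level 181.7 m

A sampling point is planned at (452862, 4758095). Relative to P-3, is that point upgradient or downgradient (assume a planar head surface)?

downgradient

∂h/∂x = (182.2 − 181.6) / (452222 − 452467) = -0.002449
∂h/∂y = (181.7 − 181.6) / (4757835 − 4757515) = +0.0003125
Head at (452862, 4758095) = 181.6 + (-0.002449)·(395) + (+0.0003125)·(580) = 180.81 m.
That is lower than the 181.7 m at P-3, so the point is downgradient.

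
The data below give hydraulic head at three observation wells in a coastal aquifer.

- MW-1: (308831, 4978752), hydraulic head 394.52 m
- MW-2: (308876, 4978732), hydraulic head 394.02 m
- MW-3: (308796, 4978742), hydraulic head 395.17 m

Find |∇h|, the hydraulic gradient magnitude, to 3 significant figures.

0.0187

With h = a·x + b·y + c and MW-1 as origin, the differences give:
  45·a + (-20)·b = -0.50
  (-35)·a + (-10)·b = +0.65
Eliminate b (×(-10) and ×(-20), subtract): -1150·a = 18.000 → a = ∂h/∂x = -0.01565
Back-substitute: b = ∂h/∂y = -0.01022.
|∇h| = √(-0.01565² + -0.01022²) = 0.01869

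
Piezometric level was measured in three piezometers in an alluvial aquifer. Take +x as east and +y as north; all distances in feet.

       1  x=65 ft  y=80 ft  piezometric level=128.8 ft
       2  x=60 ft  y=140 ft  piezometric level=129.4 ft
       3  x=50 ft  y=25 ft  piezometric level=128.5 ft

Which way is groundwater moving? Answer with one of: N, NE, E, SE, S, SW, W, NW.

Differences from 1: to 2 (Δx, Δy, Δh) = (-5, 60, +0.6); to 3 = (-15, -55, -0.3).
Solve a·Δx + b·Δy = Δh: det = (-5)·(-55) − (-15)·60 = 1175.
∂h/∂x = [(+0.6)·(-55) − (-0.3)·60] / 1175 = -0.01277
∂h/∂y = [(-5)·(-0.3) − (-15)·(+0.6)] / 1175 = +0.008936
Flow = −∇h = (+0.01277 east, -0.008936 north), which points southeast.

SE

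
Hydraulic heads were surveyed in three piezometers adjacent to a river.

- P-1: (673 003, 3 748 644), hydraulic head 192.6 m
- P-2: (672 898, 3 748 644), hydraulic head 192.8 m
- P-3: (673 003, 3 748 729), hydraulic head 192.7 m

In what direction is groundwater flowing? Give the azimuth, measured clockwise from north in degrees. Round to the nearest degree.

122°

∂h/∂x = (192.8 − 192.6) / (672898 − 673003) = -0.001905
∂h/∂y = (192.7 − 192.6) / (3748729 − 3748644) = +0.001176
Flow direction (−∇h) has components (+0.001905 E, -0.001176 N).
Azimuth = atan2(E, N) = atan2(+0.001905, -0.001176) = 121.7° ≈ 122°.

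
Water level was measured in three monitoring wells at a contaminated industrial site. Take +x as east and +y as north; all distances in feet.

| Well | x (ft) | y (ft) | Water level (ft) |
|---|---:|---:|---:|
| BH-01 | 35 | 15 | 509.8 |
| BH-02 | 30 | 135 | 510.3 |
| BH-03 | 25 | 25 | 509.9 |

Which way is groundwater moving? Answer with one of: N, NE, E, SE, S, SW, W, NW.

Taking BH-01 as reference: BH-02−BH-01 = (-5, 120, +0.5); BH-03−BH-01 = (-10, 10, +0.1).
Determinant of the coordinate differences = (-5)·10 − (-10)·120 = 1150.
∂h/∂x = [(+0.5)·10 − (+0.1)·120] / 1150 = -0.006087
∂h/∂y = [(-5)·(+0.1) − (-10)·(+0.5)] / 1150 = +0.003913
Flow = −∇h = (+0.006087 east, -0.003913 north), which points southeast.

SE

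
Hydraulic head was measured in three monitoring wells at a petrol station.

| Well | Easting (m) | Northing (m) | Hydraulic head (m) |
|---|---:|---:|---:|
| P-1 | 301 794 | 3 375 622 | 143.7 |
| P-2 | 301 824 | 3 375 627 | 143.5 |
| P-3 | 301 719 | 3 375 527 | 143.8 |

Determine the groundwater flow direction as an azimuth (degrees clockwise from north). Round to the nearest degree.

With h = a·x + b·y + c and P-1 as origin, the differences give:
  30·a + 5·b = -0.2
  (-75)·a + (-95)·b = +0.1
Eliminate b (×(-95) and ×5, subtract): -2475·a = 18.50 → a = ∂h/∂x = -0.007475
Back-substitute: b = ∂h/∂y = +0.004848.
Flow direction (−∇h) has components (+0.007475 E, -0.004848 N).
Azimuth = atan2(E, N) = atan2(+0.007475, -0.004848) = 123.0° ≈ 123°.

123°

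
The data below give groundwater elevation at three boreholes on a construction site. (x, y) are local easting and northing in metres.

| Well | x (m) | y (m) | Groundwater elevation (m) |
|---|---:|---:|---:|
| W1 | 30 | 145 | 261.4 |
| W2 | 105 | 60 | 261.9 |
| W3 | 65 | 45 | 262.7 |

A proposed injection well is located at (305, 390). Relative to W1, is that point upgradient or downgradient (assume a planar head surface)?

Taking W1 as reference: W2−W1 = (75, -85, +0.5); W3−W1 = (35, -100, +1.3).
Determinant of the coordinate differences = 75·(-100) − 35·(-85) = -4525.
∂h/∂x = [(+0.5)·(-100) − (+1.3)·(-85)] / -4525 = -0.01337
∂h/∂y = [75·(+1.3) − 35·(+0.5)] / -4525 = -0.01768
Head at (305, 390) = 261.4 + (-0.01337)·(275) + (-0.01768)·(245) = 253.39 m.
That is lower than the 261.4 m at W1, so the point is downgradient.

downgradient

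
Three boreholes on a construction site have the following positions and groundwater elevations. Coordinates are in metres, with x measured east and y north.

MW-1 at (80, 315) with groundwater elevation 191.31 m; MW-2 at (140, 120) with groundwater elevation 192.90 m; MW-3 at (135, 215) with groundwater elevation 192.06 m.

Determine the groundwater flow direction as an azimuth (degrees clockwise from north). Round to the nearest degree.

017°

Differences from MW-1: to MW-2 (Δx, Δy, Δh) = (60, -195, +1.59); to MW-3 = (55, -100, +0.75).
Solve a·Δx + b·Δy = Δh: det = 60·(-100) − 55·(-195) = 4725.
∂h/∂x = [(+1.59)·(-100) − (+0.75)·(-195)] / 4725 = -0.002698
∂h/∂y = [60·(+0.75) − 55·(+1.59)] / 4725 = -0.008984
Flow direction (−∇h) has components (+0.002698 E, +0.008984 N).
Azimuth = atan2(E, N) = atan2(+0.002698, +0.008984) = 16.7° ≈ 017°.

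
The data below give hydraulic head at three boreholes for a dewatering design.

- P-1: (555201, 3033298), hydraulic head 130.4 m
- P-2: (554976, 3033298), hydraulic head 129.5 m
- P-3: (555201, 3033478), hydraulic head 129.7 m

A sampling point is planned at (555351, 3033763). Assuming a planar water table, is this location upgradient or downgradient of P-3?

∂h/∂x = (129.5 − 130.4) / (554976 − 555201) = +0.004000
∂h/∂y = (129.7 − 130.4) / (3033478 − 3033298) = -0.003889
Head at (555351, 3033763) = 130.4 + (+0.004000)·(150) + (-0.003889)·(465) = 129.19 m.
That is lower than the 129.7 m at P-3, so the point is downgradient.

downgradient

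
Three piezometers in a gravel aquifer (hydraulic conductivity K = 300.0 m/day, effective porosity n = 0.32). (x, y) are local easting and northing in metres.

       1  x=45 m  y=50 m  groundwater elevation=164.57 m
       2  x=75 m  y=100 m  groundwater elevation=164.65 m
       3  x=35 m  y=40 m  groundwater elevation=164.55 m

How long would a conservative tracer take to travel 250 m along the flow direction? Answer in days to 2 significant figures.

190 days

Taking 1 as reference: 2−1 = (30, 50, +0.08); 3−1 = (-10, -10, -0.02).
Solve a·Δx + b·Δy = Δh: det = 30·(-10) − (-10)·50 = 200.
∂h/∂x = [(+0.08)·(-10) − (-0.02)·50] / 200 = +0.0010000
∂h/∂y = [30·(-0.02) − (-10)·(+0.08)] / 200 = +0.001000
|∇h| = √(0.0010000² + 0.001000²) = 0.001414
Seepage velocity v = K·i/n = 300.0 × 0.001414 / 0.32 = 1.326 m/day.
t = 250 / 1.326 = 188.5 days.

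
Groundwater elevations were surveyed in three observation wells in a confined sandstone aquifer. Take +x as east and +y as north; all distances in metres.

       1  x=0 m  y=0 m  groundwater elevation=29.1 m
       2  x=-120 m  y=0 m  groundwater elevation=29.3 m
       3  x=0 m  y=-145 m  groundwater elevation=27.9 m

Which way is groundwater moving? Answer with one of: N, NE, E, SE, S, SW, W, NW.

S

∂h/∂x = (29.3 − 29.1) / (-120 − 0) = -0.001667
∂h/∂y = (27.9 − 29.1) / (-145 − 0) = +0.008276
Flow = −∇h = (+0.001667 east, -0.008276 north), which points south.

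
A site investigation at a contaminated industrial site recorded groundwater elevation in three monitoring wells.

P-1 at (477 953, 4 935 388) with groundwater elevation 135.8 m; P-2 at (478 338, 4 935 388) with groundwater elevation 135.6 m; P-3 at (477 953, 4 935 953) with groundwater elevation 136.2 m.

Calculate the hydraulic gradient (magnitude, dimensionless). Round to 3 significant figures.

∂h/∂x = (135.6 − 135.8) / (478338 − 477953) = -0.0005195
∂h/∂y = (136.2 − 135.8) / (4935953 − 4935388) = +0.0007080
|∇h| = √(-0.0005195² + 0.0007080²) = 0.0008781

0.000878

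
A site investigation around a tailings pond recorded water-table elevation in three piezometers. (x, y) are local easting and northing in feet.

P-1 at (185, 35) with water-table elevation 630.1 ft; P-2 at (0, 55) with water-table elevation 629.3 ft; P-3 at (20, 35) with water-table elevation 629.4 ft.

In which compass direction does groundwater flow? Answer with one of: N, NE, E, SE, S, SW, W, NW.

W

With h = a·x + b·y + c and P-1 as origin, the differences give:
  (-185)·a + 20·b = -0.8
  (-165)·a + 0·b = -0.7
Eliminate b (×0 and ×20, subtract): 3300·a = 14.00 → a = ∂h/∂x = +0.004242
Back-substitute: b = ∂h/∂y = -0.0007576.
Flow = −∇h = (-0.004242 east, +0.0007576 north), which points west.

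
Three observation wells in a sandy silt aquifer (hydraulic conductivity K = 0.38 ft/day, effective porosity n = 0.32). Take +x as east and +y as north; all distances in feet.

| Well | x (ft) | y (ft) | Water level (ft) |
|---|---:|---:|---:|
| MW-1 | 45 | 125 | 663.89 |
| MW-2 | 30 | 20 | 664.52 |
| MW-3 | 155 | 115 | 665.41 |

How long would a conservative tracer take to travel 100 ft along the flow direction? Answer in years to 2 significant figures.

With h = a·x + b·y + c and MW-1 as origin, the differences give:
  (-15)·a + (-105)·b = +0.63
  110·a + (-10)·b = +1.52
Eliminate b (×(-10) and ×(-105), subtract): 11700·a = 153.300 → a = ∂h/∂x = +0.01310
Back-substitute: b = ∂h/∂y = -0.007872.
|∇h| = √(0.01310² + -0.007872²) = 0.01528
Seepage velocity v = K·i/n = 0.38 × 0.01528 / 0.32 = 0.01814 ft/day.
t = 100 / 0.01814 = 5513 days = 15.1 years.

15 years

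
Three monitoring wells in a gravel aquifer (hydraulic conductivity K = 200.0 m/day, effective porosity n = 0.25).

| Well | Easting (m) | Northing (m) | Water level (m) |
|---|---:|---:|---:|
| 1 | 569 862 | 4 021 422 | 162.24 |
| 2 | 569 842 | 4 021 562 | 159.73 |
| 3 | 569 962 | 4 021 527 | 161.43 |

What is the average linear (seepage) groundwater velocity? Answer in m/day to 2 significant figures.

Taking 1 as reference: 2−1 = (-20, 140, -2.51); 3−1 = (100, 105, -0.81).
Solve a·Δx + b·Δy = Δh: det = (-20)·105 − 100·140 = -16100.
∂h/∂x = [(-2.51)·105 − (-0.81)·140] / -16100 = +0.009326
∂h/∂y = [(-20)·(-0.81) − 100·(-2.51)] / -16100 = -0.01660
|∇h| = √(0.009326² + -0.01660²) = 0.01904
Seepage velocity v = K·i/n = 200.0 × 0.01904 / 0.25 = 15.23 m/day.

15 m/day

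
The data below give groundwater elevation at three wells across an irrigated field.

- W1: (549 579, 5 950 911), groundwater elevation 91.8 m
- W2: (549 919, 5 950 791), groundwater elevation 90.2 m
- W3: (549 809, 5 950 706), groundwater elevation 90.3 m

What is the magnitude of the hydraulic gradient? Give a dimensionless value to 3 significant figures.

0.00487

Three-point gradient (reference W1): Δ to W2 = (340, -120, -1.6), Δ to W3 = (230, -205, -1.5).
∂h/∂x = -0.003515, ∂h/∂y = +0.003373 (det = -42100).
|∇h| = √(-0.003515² + 0.003373²) = 0.004872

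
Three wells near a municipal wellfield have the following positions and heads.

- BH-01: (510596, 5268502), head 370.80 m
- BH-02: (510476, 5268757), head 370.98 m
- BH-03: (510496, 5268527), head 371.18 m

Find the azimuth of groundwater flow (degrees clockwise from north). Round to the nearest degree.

073°

Differences from BH-01: to BH-02 (Δx, Δy, Δh) = (-120, 255, +0.18); to BH-03 = (-100, 25, +0.38).
Solve a·Δx + b·Δy = Δh: det = (-120)·25 − (-100)·255 = 22500.
∂h/∂x = [(+0.18)·25 − (+0.38)·255] / 22500 = -0.004107
∂h/∂y = [(-120)·(+0.38) − (-100)·(+0.18)] / 22500 = -0.001227
Flow direction (−∇h) has components (+0.004107 E, +0.001227 N).
Azimuth = atan2(E, N) = atan2(+0.004107, +0.001227) = 73.4° ≈ 073°.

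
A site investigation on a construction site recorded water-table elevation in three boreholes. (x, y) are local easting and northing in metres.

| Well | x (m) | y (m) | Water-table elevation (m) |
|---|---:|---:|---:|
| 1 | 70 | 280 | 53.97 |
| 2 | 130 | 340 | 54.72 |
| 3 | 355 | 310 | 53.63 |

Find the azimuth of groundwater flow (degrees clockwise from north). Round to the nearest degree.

Differences from 1: to 2 (Δx, Δy, Δh) = (60, 60, +0.75); to 3 = (285, 30, -0.34).
Solve a·Δx + b·Δy = Δh: det = 60·30 − 285·60 = -15300.
∂h/∂x = [(+0.75)·30 − (-0.34)·60] / -15300 = -0.002804
∂h/∂y = [60·(-0.34) − 285·(+0.75)] / -15300 = +0.01530
Flow direction (−∇h) has components (+0.002804 E, -0.01530 N).
Azimuth = atan2(E, N) = atan2(+0.002804, -0.01530) = 169.6° ≈ 170°.

170°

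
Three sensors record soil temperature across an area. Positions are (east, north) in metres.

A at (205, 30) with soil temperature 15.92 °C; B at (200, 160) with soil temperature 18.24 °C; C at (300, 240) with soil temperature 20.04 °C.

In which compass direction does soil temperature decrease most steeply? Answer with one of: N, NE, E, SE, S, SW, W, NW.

S

Taking A as reference: B−A = (-5, 130, +2.32); C−A = (95, 210, +4.12).
Determinant of the coordinate differences = (-5)·210 − 95·130 = -13400.
∂T/∂x = [(+2.32)·210 − (+4.12)·130] / -13400 = +0.003612
∂T/∂y = [(-5)·(+4.12) − 95·(+2.32)] / -13400 = +0.01799
Steepest decrease is along −∇f = (-0.003612 E, -0.01799 N) → south.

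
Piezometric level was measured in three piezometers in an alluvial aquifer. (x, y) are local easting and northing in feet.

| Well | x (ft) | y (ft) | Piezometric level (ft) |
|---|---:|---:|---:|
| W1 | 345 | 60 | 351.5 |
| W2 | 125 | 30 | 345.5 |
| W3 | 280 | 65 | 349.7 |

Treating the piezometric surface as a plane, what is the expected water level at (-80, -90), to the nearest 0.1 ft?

340.1 ft

With h = a·x + b·y + c and W1 as origin, the differences give:
  (-220)·a + (-30)·b = -6.0
  (-65)·a + 5·b = -1.8
Eliminate b (×5 and ×(-30), subtract): -3050·a = -84.00 → a = ∂h/∂x = +0.02754
Back-substitute: b = ∂h/∂y = -0.001967.
h(-80, -90) = 351.5 + (+0.02754)·(-425) + (-0.001967)·(-150) = 351.5 -11.705 +0.295 = 340.090 ft.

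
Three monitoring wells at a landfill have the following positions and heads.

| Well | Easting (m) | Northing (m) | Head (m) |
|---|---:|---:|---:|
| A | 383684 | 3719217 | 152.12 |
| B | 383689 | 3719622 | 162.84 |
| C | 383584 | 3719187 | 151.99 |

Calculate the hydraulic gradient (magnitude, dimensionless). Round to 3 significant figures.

0.0274

Differences from A: to B (Δx, Δy, Δh) = (5, 405, +10.72); to C = (-100, -30, -0.13).
Determinant of the coordinate differences = 5·(-30) − (-100)·405 = 40350.
∂h/∂x = [(+10.72)·(-30) − (-0.13)·405] / 40350 = -0.006665
∂h/∂y = [5·(-0.13) − (-100)·(+10.72)] / 40350 = +0.02655
|∇h| = √(-0.006665² + 0.02655²) = 0.02737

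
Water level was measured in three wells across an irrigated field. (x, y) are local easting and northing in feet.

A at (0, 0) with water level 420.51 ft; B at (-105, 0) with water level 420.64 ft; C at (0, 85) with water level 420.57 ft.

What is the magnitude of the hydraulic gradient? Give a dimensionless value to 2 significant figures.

∂h/∂x = (420.64 − 420.51) / (-105 − 0) = -0.001238
∂h/∂y = (420.57 − 420.51) / (85 − 0) = +0.0007059
|∇h| = √(-0.001238² + 0.0007059²) = 0.001425

0.0014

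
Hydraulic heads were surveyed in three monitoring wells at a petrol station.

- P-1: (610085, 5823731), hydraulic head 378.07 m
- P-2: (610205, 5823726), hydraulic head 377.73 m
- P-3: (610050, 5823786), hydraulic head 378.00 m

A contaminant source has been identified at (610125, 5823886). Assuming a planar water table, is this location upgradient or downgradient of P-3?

downgradient

Taking P-1 as reference: P-2−P-1 = (120, -5, -0.34); P-3−P-1 = (-35, 55, -0.07).
Determinant of the coordinate differences = 120·55 − (-35)·(-5) = 6425.
∂h/∂x = [(-0.34)·55 − (-0.07)·(-5)] / 6425 = -0.002965
∂h/∂y = [120·(-0.07) − (-35)·(-0.34)] / 6425 = -0.003160
Head at (610125, 5823886) = 378.07 + (-0.002965)·(40) + (-0.003160)·(155) = 377.46 m.
That is lower than the 378.00 m at P-3, so the point is downgradient.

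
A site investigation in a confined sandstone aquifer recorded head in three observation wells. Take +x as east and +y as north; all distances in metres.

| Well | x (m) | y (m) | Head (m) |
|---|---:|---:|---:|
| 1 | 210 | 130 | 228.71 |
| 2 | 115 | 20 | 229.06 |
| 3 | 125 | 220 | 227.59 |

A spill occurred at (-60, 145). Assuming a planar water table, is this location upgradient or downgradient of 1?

downgradient

Differences from 1: to 2 (Δx, Δy, Δh) = (-95, -110, +0.35); to 3 = (-85, 90, -1.12).
Determinant of the coordinate differences = (-95)·90 − (-85)·(-110) = -17900.
∂h/∂x = [(+0.35)·90 − (-1.12)·(-110)] / -17900 = +0.005123
∂h/∂y = [(-95)·(-1.12) − (-85)·(+0.35)] / -17900 = -0.007606
Head at (-60, 145) = 228.71 + (+0.005123)·(-270) + (-0.007606)·(15) = 227.21 m.
That is lower than the 228.71 m at 1, so the point is downgradient.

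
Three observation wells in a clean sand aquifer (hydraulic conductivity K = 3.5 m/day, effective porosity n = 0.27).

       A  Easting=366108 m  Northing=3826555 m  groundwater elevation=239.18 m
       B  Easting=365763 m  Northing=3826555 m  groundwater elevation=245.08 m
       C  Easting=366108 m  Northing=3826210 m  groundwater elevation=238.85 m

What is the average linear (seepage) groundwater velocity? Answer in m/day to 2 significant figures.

∂h/∂x = (245.08 − 239.18) / (365763 − 366108) = -0.01710
∂h/∂y = (238.85 − 239.18) / (3826210 − 3826555) = +0.0009565
|∇h| = √(-0.01710² + 0.0009565²) = 0.01713
Seepage velocity v = K·i/n = 3.5 × 0.01713 / 0.27 = 0.2221 m/day.

0.22 m/day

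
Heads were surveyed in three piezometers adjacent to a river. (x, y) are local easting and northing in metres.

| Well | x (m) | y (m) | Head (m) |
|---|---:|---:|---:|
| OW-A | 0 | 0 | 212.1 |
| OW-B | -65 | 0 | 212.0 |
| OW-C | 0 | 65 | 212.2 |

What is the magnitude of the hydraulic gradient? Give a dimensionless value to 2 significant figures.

0.0022

∂h/∂x = (212.0 − 212.1) / (-65 − 0) = +0.001538
∂h/∂y = (212.2 − 212.1) / (65 − 0) = +0.001538
|∇h| = √(0.001538² + 0.001538²) = 0.002175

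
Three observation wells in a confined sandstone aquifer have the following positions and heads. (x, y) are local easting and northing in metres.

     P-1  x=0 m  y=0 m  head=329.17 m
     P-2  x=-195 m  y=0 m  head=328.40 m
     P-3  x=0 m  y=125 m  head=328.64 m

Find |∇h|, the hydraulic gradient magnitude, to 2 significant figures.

0.0058

∂h/∂x = (328.40 − 329.17) / (-195 − 0) = +0.003949
∂h/∂y = (328.64 − 329.17) / (125 − 0) = -0.004240
|∇h| = √(0.003949² + -0.004240²) = 0.005794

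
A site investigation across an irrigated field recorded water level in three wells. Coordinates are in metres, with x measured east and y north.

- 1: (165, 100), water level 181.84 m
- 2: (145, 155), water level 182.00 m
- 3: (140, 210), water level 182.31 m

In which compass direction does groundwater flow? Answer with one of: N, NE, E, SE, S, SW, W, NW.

SW

Differences from 1: to 2 (Δx, Δy, Δh) = (-20, 55, +0.16); to 3 = (-25, 110, +0.47).
Solve a·Δx + b·Δy = Δh: det = (-20)·110 − (-25)·55 = -825.
∂h/∂x = [(+0.16)·110 − (+0.47)·55] / -825 = +0.01000
∂h/∂y = [(-20)·(+0.47) − (-25)·(+0.16)] / -825 = +0.006545
Flow = −∇h = (-0.01000 east, -0.006545 north), which points southwest.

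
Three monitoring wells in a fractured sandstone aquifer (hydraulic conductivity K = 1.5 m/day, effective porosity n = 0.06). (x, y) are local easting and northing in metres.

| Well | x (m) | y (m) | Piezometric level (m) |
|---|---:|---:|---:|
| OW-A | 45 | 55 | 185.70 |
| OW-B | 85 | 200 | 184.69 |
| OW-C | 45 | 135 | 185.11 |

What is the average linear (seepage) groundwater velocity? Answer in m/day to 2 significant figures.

With h = a·x + b·y + c and OW-A as origin, the differences give:
  40·a + 145·b = -1.01
  0·a + 80·b = -0.59
Eliminate b (×80 and ×145, subtract): 3200·a = 4.750 → a = ∂h/∂x = +0.001484
Back-substitute: b = ∂h/∂y = -0.007375.
|∇h| = √(0.001484² + -0.007375²) = 0.007523
Seepage velocity v = K·i/n = 1.5 × 0.007523 / 0.06 = 0.1881 m/day.

0.19 m/day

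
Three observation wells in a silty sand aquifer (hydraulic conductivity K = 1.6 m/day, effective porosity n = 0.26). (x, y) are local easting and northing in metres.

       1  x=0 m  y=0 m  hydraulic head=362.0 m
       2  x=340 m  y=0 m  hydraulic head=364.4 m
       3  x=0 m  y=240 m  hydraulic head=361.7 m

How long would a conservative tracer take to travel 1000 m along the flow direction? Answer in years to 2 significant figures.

62 years

∂h/∂x = (364.4 − 362.0) / (340 − 0) = +0.007059
∂h/∂y = (361.7 − 362.0) / (240 − 0) = -0.001250
|∇h| = √(0.007059² + -0.001250²) = 0.007169
Seepage velocity v = K·i/n = 1.6 × 0.007169 / 0.26 = 0.04412 m/day.
t = 1000 / 0.04412 = 2.267e+04 days = 62.1 years.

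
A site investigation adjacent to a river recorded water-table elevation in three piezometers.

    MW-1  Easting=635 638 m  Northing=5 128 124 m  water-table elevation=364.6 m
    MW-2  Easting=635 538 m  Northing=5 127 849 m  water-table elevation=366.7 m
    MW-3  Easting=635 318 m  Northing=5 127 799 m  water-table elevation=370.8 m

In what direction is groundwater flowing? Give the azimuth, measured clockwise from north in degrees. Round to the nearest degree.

Three-point gradient (reference MW-1): Δ to MW-2 = (-100, -275, +2.1), Δ to MW-3 = (-320, -325, +6.2).
∂h/∂x = -0.01842, ∂h/∂y = -0.0009369 (det = -55500).
Flow direction (−∇h) has components (+0.01842 E, +0.0009369 N).
Azimuth = atan2(E, N) = atan2(+0.01842, +0.0009369) = 87.1° ≈ 087°.

087°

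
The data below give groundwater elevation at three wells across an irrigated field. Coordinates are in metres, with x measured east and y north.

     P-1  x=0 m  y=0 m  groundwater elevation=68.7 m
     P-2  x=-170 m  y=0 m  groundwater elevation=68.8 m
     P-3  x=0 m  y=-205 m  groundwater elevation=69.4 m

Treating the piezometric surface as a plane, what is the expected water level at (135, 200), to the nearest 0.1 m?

∂h/∂x = (68.8 − 68.7) / (-170 − 0) = -0.0005882
∂h/∂y = (69.4 − 68.7) / (-205 − 0) = -0.003415
h(135, 200) = 68.7 + (-0.0005882)·(135) + (-0.003415)·(200) = 68.7 -0.079 -0.683 = 67.938 m.

67.9 m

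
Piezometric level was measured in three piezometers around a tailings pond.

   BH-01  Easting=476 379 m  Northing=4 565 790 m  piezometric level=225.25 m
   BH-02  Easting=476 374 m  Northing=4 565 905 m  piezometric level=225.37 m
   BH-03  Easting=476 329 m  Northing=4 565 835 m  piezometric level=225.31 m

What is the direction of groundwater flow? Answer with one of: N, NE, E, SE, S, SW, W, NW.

With h = a·x + b·y + c and BH-01 as origin, the differences give:
  (-5)·a + 115·b = +0.12
  (-50)·a + 45·b = +0.06
Eliminate b (×45 and ×115, subtract): 5525·a = -1.500 → a = ∂h/∂x = -0.0002715
Back-substitute: b = ∂h/∂y = +0.001032.
Flow = −∇h = (+0.0002715 east, -0.001032 north), which points south.

S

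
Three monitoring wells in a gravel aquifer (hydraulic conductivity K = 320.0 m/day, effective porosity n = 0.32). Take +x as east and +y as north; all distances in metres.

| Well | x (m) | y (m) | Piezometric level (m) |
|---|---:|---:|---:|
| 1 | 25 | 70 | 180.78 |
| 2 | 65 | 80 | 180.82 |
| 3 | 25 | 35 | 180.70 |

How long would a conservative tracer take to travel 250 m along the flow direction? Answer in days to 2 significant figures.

Taking 1 as reference: 2−1 = (40, 10, +0.04); 3−1 = (0, -35, -0.08).
Solve a·Δx + b·Δy = Δh: det = 40·(-35) − 0·10 = -1400.
∂h/∂x = [(+0.04)·(-35) − (-0.08)·10] / -1400 = +0.0004286
∂h/∂y = [40·(-0.08) − 0·(+0.04)] / -1400 = +0.002286
|∇h| = √(0.0004286² + 0.002286²) = 0.002326
Seepage velocity v = K·i/n = 320.0 × 0.002326 / 0.32 = 2.326 m/day.
t = 250 / 2.326 = 107.5 days.

110 days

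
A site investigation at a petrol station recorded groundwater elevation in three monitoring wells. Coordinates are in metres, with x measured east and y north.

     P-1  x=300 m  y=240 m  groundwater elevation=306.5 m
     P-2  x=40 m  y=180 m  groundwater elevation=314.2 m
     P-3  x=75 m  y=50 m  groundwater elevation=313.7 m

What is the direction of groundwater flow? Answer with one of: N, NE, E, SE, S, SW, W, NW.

E

Three-point gradient (reference P-1): Δ to P-2 = (-260, -60, +7.7), Δ to P-3 = (-225, -190, +7.2).
∂h/∂x = -0.02872, ∂h/∂y = -0.003886 (det = 35900).
Flow = −∇h = (+0.02872 east, +0.003886 north), which points east.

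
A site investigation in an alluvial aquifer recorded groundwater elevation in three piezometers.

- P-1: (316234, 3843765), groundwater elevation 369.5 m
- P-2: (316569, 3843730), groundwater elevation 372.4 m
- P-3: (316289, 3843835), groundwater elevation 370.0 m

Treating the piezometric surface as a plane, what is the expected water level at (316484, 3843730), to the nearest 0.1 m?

371.7 m

Taking P-1 as reference: P-2−P-1 = (335, -35, +2.9); P-3−P-1 = (55, 70, +0.5).
Determinant of the coordinate differences = 335·70 − 55·(-35) = 25375.
∂h/∂x = [(+2.9)·70 − (+0.5)·(-35)] / 25375 = +0.008690
∂h/∂y = [335·(+0.5) − 55·(+2.9)] / 25375 = +0.0003153
h(316484, 3843730) = 369.5 + (+0.008690)·(250) + (+0.0003153)·(-35) = 369.5 +2.172 -0.011 = 371.661 m.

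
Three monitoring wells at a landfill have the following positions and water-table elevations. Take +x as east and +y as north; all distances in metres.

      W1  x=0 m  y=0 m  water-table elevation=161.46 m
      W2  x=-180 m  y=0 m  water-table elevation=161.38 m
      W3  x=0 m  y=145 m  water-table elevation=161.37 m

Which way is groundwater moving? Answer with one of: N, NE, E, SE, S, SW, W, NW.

∂h/∂x = (161.38 − 161.46) / (-180 − 0) = +0.0004444
∂h/∂y = (161.37 − 161.46) / (145 − 0) = -0.0006207
Flow = −∇h = (-0.0004444 east, +0.0006207 north), which points northwest.

NW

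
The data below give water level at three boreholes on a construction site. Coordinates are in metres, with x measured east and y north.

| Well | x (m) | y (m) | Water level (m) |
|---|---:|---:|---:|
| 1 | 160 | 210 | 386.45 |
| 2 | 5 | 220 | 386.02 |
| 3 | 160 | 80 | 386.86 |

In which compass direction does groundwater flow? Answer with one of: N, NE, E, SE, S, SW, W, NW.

Taking 1 as reference: 2−1 = (-155, 10, -0.43); 3−1 = (0, -130, +0.41).
Determinant of the coordinate differences = (-155)·(-130) − 0·10 = 20150.
∂h/∂x = [(-0.43)·(-130) − (+0.41)·10] / 20150 = +0.002571
∂h/∂y = [(-155)·(+0.41) − 0·(-0.43)] / 20150 = -0.003154
Flow = −∇h = (-0.002571 east, +0.003154 north), which points northwest.

NW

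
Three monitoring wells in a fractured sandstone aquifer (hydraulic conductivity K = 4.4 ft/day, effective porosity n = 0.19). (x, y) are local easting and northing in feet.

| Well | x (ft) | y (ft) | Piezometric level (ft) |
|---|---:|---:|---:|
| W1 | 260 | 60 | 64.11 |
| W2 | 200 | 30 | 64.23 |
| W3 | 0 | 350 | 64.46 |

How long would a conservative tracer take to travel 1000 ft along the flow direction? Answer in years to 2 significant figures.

64 years

Taking W1 as reference: W2−W1 = (-60, -30, +0.12); W3−W1 = (-260, 290, +0.35).
Solve a·Δx + b·Δy = Δh: det = (-60)·290 − (-260)·(-30) = -25200.
∂h/∂x = [(+0.12)·290 − (+0.35)·(-30)] / -25200 = -0.001798
∂h/∂y = [(-60)·(+0.35) − (-260)·(+0.12)] / -25200 = -0.0004048
|∇h| = √(-0.001798² + -0.0004048²) = 0.001843
Seepage velocity v = K·i/n = 4.4 × 0.001843 / 0.19 = 0.04268 ft/day.
t = 1000 / 0.04268 = 2.343e+04 days = 64.1 years.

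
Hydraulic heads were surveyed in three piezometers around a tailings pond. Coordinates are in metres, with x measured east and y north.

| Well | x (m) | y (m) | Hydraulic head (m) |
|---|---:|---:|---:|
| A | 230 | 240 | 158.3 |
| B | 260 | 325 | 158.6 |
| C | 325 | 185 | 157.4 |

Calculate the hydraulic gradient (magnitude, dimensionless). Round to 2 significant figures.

With h = a·x + b·y + c and A as origin, the differences give:
  30·a + 85·b = +0.3
  95·a + (-55)·b = -0.9
Eliminate b (×(-55) and ×85, subtract): -9725·a = 60.00 → a = ∂h/∂x = -0.006170
Back-substitute: b = ∂h/∂y = +0.005707.
|∇h| = √(-0.006170² + 0.005707²) = 0.008405

0.0084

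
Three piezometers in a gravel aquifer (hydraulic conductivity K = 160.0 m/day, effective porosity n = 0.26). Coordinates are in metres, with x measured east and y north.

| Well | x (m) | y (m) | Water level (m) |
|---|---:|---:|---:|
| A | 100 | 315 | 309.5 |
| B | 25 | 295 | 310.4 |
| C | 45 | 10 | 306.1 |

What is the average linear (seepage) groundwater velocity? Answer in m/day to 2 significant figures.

Three-point gradient (reference A): Δ to B = (-75, -20, +0.9), Δ to C = (-55, -305, -3.4).
∂h/∂x = -0.01573, ∂h/∂y = +0.01398 (det = 21775).
|∇h| = √(-0.01573² + 0.01398²) = 0.02104
Seepage velocity v = K·i/n = 160.0 × 0.02104 / 0.26 = 12.95 m/day.

13 m/day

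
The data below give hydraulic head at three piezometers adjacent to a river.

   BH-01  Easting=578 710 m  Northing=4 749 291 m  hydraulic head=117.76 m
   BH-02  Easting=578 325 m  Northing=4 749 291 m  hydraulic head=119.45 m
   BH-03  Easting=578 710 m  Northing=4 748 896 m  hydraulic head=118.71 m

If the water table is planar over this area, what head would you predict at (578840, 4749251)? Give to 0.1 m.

117.3 m

∂h/∂x = (119.45 − 117.76) / (578325 − 578710) = -0.004390
∂h/∂y = (118.71 − 117.76) / (4748896 − 4749291) = -0.002405
h(578840, 4749251) = 117.76 + (-0.004390)·(130) + (-0.002405)·(-40) = 117.76 -0.571 +0.096 = 117.286 m.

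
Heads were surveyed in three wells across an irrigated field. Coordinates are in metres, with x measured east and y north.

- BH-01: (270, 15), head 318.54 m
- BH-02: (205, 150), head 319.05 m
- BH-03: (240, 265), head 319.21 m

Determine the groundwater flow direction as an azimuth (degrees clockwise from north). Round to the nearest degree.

Three-point gradient (reference BH-01): Δ to BH-02 = (-65, 135, +0.51), Δ to BH-03 = (-30, 250, +0.67).
∂h/∂x = -0.003037, ∂h/∂y = +0.002316 (det = -12200).
Flow direction (−∇h) has components (+0.003037 E, -0.002316 N).
Azimuth = atan2(E, N) = atan2(+0.003037, -0.002316) = 127.3° ≈ 127°.

127°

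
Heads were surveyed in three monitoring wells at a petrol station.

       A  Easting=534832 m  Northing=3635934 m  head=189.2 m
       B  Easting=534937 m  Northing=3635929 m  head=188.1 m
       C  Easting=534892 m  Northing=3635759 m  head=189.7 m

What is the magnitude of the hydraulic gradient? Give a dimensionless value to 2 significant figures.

Taking A as reference: B−A = (105, -5, -1.1); C−A = (60, -175, +0.5).
Solve a·Δx + b·Δy = Δh: det = 105·(-175) − 60·(-5) = -18075.
∂h/∂x = [(-1.1)·(-175) − (+0.5)·(-5)] / -18075 = -0.01079
∂h/∂y = [105·(+0.5) − 60·(-1.1)] / -18075 = -0.006556
|∇h| = √(-0.01079² + -0.006556²) = 0.01263

0.013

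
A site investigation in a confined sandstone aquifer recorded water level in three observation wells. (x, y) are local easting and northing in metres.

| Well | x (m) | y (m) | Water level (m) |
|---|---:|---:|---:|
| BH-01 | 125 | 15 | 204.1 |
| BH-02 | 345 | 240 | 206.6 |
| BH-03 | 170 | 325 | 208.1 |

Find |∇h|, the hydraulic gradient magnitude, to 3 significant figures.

0.0134

Taking BH-01 as reference: BH-02−BH-01 = (220, 225, +2.5); BH-03−BH-01 = (45, 310, +4.0).
Determinant of the coordinate differences = 220·310 − 45·225 = 58075.
∂h/∂x = [(+2.5)·310 − (+4.0)·225] / 58075 = -0.002152
∂h/∂y = [220·(+4.0) − 45·(+2.5)] / 58075 = +0.01322
|∇h| = √(-0.002152² + 0.01322²) = 0.01339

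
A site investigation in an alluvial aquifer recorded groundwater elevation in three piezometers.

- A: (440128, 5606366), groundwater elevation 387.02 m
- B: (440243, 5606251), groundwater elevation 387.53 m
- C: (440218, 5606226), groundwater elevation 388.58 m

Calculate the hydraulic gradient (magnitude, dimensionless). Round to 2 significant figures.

0.030

With h = a·x + b·y + c and A as origin, the differences give:
  115·a + (-115)·b = +0.51
  90·a + (-140)·b = +1.56
Eliminate b (×(-140) and ×(-115), subtract): -5750·a = 108.000 → a = ∂h/∂x = -0.01878
Back-substitute: b = ∂h/∂y = -0.02322.
|∇h| = √(-0.01878² + -0.02322²) = 0.02986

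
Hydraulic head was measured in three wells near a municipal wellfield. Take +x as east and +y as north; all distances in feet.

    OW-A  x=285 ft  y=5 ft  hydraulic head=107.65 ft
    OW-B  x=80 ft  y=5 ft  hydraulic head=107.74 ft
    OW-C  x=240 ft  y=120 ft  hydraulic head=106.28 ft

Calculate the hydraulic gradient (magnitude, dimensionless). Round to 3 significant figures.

Taking OW-A as reference: OW-B−OW-A = (-205, 0, +0.09); OW-C−OW-A = (-45, 115, -1.37).
Solve a·Δx + b·Δy = Δh: det = (-205)·115 − (-45)·0 = -23575.
∂h/∂x = [(+0.09)·115 − (-1.37)·0] / -23575 = -0.0004390
∂h/∂y = [(-205)·(-1.37) − (-45)·(+0.09)] / -23575 = -0.01208
|∇h| = √(-0.0004390² + -0.01208²) = 0.01209

0.0121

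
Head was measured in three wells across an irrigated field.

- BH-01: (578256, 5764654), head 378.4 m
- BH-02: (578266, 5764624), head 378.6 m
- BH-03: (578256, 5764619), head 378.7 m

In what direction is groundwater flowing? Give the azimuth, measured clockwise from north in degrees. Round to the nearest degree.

Differences from BH-01: to BH-02 (Δx, Δy, Δh) = (10, -30, +0.2); to BH-03 = (0, -35, +0.3).
Determinant of the coordinate differences = 10·(-35) − 0·(-30) = -350.
∂h/∂x = [(+0.2)·(-35) − (+0.3)·(-30)] / -350 = -0.005714
∂h/∂y = [10·(+0.3) − 0·(+0.2)] / -350 = -0.008571
Flow direction (−∇h) has components (+0.005714 E, +0.008571 N).
Azimuth = atan2(E, N) = atan2(+0.005714, +0.008571) = 33.7° ≈ 034°.

034°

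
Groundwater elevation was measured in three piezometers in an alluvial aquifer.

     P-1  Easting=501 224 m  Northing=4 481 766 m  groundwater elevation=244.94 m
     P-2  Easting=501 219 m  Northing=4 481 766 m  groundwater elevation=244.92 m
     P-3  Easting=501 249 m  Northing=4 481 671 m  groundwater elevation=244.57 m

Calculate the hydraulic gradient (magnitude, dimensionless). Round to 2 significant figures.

With h = a·x + b·y + c and P-1 as origin, the differences give:
  (-5)·a + 0·b = -0.02
  25·a + (-95)·b = -0.37
Eliminate b (×(-95) and ×0, subtract): 475·a = 1.900 → a = ∂h/∂x = +0.004000
Back-substitute: b = ∂h/∂y = +0.004947.
|∇h| = √(0.004000² + 0.004947²) = 0.006362

0.0064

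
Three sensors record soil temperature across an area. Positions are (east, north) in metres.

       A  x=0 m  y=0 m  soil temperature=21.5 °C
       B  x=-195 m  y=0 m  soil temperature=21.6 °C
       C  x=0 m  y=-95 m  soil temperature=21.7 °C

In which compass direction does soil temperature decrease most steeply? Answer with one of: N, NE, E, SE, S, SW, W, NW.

∂T/∂x = (21.6 − 21.5) / (-195 − 0) = -0.0005128
∂T/∂y = (21.7 − 21.5) / (-95 − 0) = -0.002105
Steepest decrease is along −∇f = (+0.0005128 E, +0.002105 N) → north.

N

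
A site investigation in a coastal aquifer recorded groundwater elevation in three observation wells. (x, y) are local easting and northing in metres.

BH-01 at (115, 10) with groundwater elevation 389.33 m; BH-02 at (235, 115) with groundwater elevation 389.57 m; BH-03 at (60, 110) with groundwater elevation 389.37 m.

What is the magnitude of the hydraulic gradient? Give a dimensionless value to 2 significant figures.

0.0015

With h = a·x + b·y + c and BH-01 as origin, the differences give:
  120·a + 105·b = +0.24
  (-55)·a + 100·b = +0.04
Eliminate b (×100 and ×105, subtract): 17775·a = 19.800 → a = ∂h/∂x = +0.001114
Back-substitute: b = ∂h/∂y = +0.001013.
|∇h| = √(0.001114² + 0.001013²) = 0.001506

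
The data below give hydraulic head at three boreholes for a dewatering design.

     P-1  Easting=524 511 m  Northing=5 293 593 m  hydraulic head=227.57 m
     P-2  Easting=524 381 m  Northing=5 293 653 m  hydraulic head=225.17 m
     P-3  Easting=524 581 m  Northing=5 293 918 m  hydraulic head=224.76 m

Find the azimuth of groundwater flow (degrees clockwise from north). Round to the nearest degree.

With h = a·x + b·y + c and P-1 as origin, the differences give:
  (-130)·a + 60·b = -2.40
  70·a + 325·b = -2.81
Eliminate b (×325 and ×60, subtract): -46450·a = -611.400 → a = ∂h/∂x = +0.01316
Back-substitute: b = ∂h/∂y = -0.01148.
Flow direction (−∇h) has components (-0.01316 E, +0.01148 N).
Azimuth = atan2(E, N) = atan2(-0.01316, +0.01148) = 311.1° ≈ 311°.

311°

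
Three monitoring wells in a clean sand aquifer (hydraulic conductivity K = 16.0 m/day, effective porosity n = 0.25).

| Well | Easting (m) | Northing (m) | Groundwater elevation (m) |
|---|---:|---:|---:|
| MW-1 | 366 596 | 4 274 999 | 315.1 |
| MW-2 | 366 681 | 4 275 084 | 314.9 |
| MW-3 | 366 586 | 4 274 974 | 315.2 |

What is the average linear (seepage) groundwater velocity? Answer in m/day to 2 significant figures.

Differences from MW-1: to MW-2 (Δx, Δy, Δh) = (85, 85, -0.2); to MW-3 = (-10, -25, +0.1).
Determinant of the coordinate differences = 85·(-25) − (-10)·85 = -1275.
∂h/∂x = [(-0.2)·(-25) − (+0.1)·85] / -1275 = +0.002745
∂h/∂y = [85·(+0.1) − (-10)·(-0.2)] / -1275 = -0.005098
|∇h| = √(0.002745² + -0.005098²) = 0.00579
Seepage velocity v = K·i/n = 16.0 × 0.00579 / 0.25 = 0.3706 m/day.

0.37 m/day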